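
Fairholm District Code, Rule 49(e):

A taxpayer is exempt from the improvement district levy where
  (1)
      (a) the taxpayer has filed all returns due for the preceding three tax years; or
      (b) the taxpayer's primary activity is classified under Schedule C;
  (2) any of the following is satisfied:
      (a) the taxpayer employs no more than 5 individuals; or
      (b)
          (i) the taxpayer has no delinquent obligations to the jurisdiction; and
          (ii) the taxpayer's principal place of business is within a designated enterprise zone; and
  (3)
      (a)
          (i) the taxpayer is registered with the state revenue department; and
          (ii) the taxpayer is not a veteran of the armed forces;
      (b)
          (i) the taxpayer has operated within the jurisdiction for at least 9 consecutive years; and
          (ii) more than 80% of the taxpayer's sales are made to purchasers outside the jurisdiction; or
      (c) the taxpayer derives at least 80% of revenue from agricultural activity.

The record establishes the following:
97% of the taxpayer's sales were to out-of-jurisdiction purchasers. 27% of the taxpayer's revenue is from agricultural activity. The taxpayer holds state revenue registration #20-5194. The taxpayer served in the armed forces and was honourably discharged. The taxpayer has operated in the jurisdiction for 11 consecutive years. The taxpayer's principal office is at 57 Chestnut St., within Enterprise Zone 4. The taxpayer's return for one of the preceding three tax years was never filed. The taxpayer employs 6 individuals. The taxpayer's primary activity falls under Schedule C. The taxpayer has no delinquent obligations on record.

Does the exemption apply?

Yes — exempt.

(a) returns current — not satisfied.
(b) Schedule C activity — satisfied.
So (1) is satisfied (F OR T).
(a) ≤ 5 employees — not satisfied.
(i) no delinquency — met.
(ii) in enterprise zone — satisfied.
(b) = T AND T = true.
(2) = F OR T = true.
(i) state-registered — satisfied.
(ii) not (veteran) — fails.
(a): T AND F → false.
(i) ≥ 9 yrs in jurisdiction — met.
(ii) >80% out-of-jur. sales — holds.
So (b) is satisfied (T AND T).
(c) ≥80% agricultural — fails.
(3) = F OR T OR F = true.
So Overall is satisfied (T AND T AND T).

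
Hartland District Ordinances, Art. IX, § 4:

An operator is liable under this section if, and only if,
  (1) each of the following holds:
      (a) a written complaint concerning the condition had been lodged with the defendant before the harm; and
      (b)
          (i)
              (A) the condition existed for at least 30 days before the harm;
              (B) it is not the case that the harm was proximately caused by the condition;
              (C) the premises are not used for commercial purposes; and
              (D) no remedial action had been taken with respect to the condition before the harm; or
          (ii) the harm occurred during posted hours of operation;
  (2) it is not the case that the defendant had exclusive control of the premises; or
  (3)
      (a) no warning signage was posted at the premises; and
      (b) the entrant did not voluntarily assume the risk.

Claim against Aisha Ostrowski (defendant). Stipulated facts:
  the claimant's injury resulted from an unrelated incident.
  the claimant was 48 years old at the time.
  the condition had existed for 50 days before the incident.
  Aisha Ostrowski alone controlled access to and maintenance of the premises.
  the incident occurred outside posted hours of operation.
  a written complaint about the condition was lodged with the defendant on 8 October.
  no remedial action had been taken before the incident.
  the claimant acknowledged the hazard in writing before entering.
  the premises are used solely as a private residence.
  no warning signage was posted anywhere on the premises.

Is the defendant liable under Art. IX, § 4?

Yes — liable.

(a) complaint lodged — satisfied.
(A) condition ≥30 days old — holds.
(B) not (proximate cause) — met.
(C) not (commercial use) — satisfied.
(D) no remedial action — met.
(i): T AND T AND T AND T → true.
(ii) during posted hours — fails.
So (b) is satisfied (T OR F).
(1): T AND T → true.
(2) not (exclusive control) — not met.
(a) no signage posted — satisfied.
(b) no assumed risk — fails.
(3): T AND F → false.
Overall = T OR F OR F = true.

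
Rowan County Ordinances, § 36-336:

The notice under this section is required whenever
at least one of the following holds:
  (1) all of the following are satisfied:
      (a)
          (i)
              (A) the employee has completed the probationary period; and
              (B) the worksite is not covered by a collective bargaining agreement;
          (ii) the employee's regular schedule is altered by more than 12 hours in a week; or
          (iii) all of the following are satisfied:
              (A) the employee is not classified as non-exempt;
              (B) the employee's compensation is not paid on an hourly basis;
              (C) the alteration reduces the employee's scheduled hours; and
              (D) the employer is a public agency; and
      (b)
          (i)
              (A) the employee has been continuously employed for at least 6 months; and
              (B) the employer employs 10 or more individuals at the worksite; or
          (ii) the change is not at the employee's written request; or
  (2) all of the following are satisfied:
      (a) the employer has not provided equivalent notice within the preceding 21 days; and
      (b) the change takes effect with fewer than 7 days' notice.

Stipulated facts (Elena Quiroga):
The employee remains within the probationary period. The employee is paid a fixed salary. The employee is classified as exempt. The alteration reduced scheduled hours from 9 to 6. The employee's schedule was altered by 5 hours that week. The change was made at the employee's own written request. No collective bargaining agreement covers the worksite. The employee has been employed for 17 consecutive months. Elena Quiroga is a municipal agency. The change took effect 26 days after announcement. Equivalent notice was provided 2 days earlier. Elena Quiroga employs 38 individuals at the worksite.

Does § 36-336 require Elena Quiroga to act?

Yes — required.

(A) past probation — fails.
(B) no CBA — satisfied.
So (i) is not satisfied (F AND T).
(ii) schedule shift > 12h — not satisfied.
(A) not (non-exempt) — holds.
(B) not (hourly-paid) — met.
(C) hours reduced — met.
(D) public agency — met.
So (iii) is satisfied (T AND T AND T AND T).
So (a) is satisfied (F OR F OR T).
(A) tenure ≥ 6 mo. — satisfied.
(B) ≥ 10 at site — met.
So (i) is satisfied (T AND T).
(ii) not employee-requested — fails.
(b) = T OR F = true.
(1) = T AND T = true.
(a) no recent notice — not satisfied.
(b) < 7 days' notice — not met.
So (2) is not satisfied (F AND F).
Overall: T OR F → true.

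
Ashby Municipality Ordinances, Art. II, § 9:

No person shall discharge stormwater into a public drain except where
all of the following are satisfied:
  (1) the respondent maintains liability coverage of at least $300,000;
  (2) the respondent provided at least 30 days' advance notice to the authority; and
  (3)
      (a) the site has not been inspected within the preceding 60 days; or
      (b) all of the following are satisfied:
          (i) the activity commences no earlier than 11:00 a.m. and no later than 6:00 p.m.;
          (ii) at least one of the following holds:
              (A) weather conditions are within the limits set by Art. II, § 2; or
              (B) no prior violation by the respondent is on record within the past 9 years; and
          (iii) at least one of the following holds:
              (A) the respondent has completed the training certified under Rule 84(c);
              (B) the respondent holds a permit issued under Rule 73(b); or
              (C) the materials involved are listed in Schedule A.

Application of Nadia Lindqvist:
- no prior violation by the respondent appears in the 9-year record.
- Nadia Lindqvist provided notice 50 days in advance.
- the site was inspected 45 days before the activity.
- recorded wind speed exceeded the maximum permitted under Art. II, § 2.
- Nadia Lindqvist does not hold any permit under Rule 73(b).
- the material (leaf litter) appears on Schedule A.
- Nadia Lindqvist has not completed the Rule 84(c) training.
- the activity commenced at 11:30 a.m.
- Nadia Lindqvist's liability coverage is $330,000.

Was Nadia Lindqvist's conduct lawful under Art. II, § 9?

(1) coverage ≥ $300,000 — satisfied.
(2) ≥30 days' notice — holds.
(a) not (site inspected) — not met.
(i) start within hours — satisfied.
(A) weather ok — fails.
(B) no prior violation — satisfied.
(ii) = F OR T = true.
(A) training certified — not met.
(B) holds permit — not met.
(C) Schedule A material — met.
So (iii) is satisfied (F OR F OR T).
(b) = T AND T AND T = true.
(3) = F OR T = true.
So Overall is satisfied (T AND T AND T).

Yes — lawful.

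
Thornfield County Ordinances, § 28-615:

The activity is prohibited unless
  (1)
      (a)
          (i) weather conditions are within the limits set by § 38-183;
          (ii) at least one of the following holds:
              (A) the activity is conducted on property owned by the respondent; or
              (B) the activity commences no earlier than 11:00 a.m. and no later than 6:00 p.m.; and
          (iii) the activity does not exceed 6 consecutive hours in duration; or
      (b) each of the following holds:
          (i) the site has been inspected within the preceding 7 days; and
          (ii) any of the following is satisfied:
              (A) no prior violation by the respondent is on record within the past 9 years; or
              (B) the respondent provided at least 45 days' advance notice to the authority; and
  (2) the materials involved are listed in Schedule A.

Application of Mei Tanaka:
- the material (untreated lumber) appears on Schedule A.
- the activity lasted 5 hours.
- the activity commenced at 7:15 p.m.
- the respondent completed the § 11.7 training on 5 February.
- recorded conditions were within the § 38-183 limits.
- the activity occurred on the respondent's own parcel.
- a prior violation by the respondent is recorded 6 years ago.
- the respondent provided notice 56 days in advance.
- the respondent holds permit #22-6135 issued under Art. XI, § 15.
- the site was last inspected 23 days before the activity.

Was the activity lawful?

Yes — lawful.

(i) weather ok — holds.
(A) own property — met.
(B) start within hours — not met.
(ii) = T OR F = true.
(iii) ≤ 6 hrs duration — met.
So (a) is satisfied (T AND T AND T).
(i) site inspected — not satisfied.
(A) no prior violation — not satisfied.
(B) ≥45 days' notice — met.
(ii) = F OR T = true.
(b): F AND T → false.
So (1) is satisfied (T OR F).
(2) Schedule A material — satisfied.
So Overall is satisfied (T AND T).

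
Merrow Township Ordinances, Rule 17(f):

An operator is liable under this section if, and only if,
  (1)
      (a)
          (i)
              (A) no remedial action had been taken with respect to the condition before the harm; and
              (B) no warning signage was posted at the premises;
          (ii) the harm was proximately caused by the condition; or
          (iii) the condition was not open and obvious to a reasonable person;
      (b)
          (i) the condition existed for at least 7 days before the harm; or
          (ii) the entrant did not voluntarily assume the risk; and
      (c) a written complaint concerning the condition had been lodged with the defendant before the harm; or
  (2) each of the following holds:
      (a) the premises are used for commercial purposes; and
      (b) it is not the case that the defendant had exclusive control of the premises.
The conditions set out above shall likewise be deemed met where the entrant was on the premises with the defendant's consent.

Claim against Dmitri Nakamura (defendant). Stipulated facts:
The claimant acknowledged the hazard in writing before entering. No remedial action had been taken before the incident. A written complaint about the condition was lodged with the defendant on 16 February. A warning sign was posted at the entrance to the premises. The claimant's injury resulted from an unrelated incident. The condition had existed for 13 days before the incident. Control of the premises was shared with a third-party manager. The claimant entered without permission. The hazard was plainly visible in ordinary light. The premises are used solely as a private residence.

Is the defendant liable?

No — not liable.

(A) no remedial action — satisfied.
(B) no signage posted — not satisfied.
(i) = T AND F = false.
(ii) proximate cause — not satisfied.
(iii) not open/obvious — fails.
So (a) is not satisfied (F OR F OR F).
(i) condition ≥7 days old — met.
(ii) no assumed risk — fails.
(b) = T OR F = true.
(c) complaint lodged — met.
(1) = F AND T AND T = false.
(a) commercial use — fails.
(b) not (exclusive control) — holds.
(2): F AND T → false.
Overall = F OR F = false.
Exception (consent to enter) — not satisfied.
Result: main false OR exception false → false.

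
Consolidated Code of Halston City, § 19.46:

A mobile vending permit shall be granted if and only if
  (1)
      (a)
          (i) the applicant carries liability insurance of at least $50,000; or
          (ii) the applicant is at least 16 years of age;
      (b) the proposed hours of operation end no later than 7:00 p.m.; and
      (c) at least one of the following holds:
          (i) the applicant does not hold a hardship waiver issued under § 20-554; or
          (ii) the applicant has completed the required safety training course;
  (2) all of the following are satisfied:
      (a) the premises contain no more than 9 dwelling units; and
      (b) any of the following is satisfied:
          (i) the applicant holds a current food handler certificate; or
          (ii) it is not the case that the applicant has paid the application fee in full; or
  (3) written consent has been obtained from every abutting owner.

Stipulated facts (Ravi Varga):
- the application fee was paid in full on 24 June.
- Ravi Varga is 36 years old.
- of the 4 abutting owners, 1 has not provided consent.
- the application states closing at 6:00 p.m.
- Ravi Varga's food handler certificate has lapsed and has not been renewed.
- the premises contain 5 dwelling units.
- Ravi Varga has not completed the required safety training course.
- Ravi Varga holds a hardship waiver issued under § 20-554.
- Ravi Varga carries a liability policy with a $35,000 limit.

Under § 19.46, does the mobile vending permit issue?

No — denied.

(i) insurance ≥ $50,000 — not met.
(ii) age ≥ 16 — holds.
(a) = F OR T = true.
(b) closes by 7 p.m. — satisfied.
(i) not (hardship waiver) — not satisfied.
(ii) safety training — not met.
(c): F OR F → false.
(1) = T AND T AND F = false.
(a) ≤ 9 units — satisfied.
(i) food handler cert. — not satisfied.
(ii) not (fee paid) — not satisfied.
(b): F OR F → false.
(2): T AND F → false.
(3) all abutters consent — not met.
So Overall is not satisfied (F OR F OR F).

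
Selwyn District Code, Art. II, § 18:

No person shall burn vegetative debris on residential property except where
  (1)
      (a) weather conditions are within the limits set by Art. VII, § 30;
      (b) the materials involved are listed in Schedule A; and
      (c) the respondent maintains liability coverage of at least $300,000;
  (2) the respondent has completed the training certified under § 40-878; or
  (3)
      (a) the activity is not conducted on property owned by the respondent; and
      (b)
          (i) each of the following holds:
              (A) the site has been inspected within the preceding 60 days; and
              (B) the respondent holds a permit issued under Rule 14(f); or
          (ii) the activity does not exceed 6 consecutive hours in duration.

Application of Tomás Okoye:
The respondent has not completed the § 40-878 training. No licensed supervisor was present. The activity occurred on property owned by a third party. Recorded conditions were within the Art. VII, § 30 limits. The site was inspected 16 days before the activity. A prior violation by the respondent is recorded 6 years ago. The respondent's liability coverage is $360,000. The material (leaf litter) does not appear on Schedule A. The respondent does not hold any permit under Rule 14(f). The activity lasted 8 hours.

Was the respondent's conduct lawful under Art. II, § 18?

No — unlawful.

(a) weather ok — met.
(b) Schedule A material — not met.
(c) coverage ≥ $300,000 — satisfied.
(1) = T AND F AND T = false.
(2) training certified — not met.
(a) not (own property) — satisfied.
(A) site inspected — holds.
(B) holds permit — not satisfied.
(i) = T AND F = false.
(ii) ≤ 6 hrs duration — not satisfied.
(b): F OR F → false.
(3) = T AND F = false.
So Overall is not satisfied (F OR F OR F).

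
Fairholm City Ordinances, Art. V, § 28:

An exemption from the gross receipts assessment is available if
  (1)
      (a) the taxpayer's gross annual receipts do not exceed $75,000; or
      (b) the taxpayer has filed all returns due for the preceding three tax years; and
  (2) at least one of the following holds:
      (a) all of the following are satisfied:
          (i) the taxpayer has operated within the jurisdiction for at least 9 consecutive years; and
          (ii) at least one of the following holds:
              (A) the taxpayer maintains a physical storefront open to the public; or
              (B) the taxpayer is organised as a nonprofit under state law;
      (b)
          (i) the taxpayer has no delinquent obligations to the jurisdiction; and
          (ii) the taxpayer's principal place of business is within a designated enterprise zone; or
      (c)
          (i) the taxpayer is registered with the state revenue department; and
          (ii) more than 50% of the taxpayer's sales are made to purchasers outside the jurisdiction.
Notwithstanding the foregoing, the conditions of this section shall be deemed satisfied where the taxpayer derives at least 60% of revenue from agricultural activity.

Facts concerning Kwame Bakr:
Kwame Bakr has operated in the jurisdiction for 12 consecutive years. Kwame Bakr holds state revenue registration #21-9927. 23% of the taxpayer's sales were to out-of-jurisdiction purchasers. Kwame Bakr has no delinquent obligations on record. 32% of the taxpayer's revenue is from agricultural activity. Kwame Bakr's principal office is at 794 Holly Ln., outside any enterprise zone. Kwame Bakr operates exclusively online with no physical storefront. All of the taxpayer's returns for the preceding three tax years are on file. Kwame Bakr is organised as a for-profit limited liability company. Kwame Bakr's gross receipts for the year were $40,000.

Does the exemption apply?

(a) receipts ≤ $75,000 — holds.
(b) returns current — satisfied.
(1): T OR T → true.
(i) ≥ 9 yrs in jurisdiction — holds.
(A) has storefront — fails.
(B) nonprofit — not satisfied.
(ii) = F OR F = false.
(a) = T AND F = false.
(i) no delinquency — holds.
(ii) in enterprise zone — not satisfied.
So (b) is not satisfied (T AND F).
(i) state-registered — holds.
(ii) >50% out-of-jur. sales — fails.
(c): T AND F → false.
(2): F OR F OR F → false.
So Overall is not satisfied (T AND F).
Exception (≥60% agricultural) — not satisfied.
Result: main false OR exception false → false.

No — not exempt.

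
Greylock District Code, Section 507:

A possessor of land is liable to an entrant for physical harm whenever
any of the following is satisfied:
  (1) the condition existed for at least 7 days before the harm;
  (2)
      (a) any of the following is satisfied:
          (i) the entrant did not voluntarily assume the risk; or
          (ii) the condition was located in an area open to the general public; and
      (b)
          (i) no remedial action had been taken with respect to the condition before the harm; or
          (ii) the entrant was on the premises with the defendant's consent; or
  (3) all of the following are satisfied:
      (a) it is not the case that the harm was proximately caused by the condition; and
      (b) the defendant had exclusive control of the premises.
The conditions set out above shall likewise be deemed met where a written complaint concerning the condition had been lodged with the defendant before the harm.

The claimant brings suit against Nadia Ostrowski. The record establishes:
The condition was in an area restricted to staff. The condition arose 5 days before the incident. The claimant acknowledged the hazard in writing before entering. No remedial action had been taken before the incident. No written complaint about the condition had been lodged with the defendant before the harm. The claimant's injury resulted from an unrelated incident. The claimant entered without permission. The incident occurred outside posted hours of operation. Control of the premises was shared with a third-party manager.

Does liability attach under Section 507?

(1) condition ≥7 days old — not satisfied.
(i) no assumed risk — fails.
(ii) public area — not met.
(a): F OR F → false.
(i) no remedial action — satisfied.
(ii) consent to enter — not met.
(b): T OR F → true.
(2): F AND T → false.
(a) not (proximate cause) — satisfied.
(b) exclusive control — not satisfied.
(3) = T AND F = false.
Overall: F OR F OR F → false.
Exception (complaint lodged) — not satisfied.
Result: main false OR exception false → false.

No — not liable.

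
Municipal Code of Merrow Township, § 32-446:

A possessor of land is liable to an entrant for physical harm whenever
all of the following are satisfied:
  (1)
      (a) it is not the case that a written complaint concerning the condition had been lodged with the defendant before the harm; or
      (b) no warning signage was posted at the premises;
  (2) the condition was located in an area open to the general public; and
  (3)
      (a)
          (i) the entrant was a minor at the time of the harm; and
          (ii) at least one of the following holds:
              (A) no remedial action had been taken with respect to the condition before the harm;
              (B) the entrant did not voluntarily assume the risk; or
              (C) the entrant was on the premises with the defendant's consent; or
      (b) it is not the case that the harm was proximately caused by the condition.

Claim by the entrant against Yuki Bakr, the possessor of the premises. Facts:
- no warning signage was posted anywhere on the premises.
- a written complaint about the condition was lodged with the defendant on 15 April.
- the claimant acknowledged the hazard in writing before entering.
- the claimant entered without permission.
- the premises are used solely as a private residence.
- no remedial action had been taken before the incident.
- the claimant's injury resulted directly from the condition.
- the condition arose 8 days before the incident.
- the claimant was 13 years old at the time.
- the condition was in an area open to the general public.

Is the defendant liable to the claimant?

(a) not (complaint lodged) — not satisfied.
(b) no signage posted — met.
So (1) is satisfied (F OR T).
(2) public area — holds.
(i) entrant a minor — satisfied.
(A) no remedial action — holds.
(B) no assumed risk — fails.
(C) consent to enter — not met.
(ii) = T OR F OR F = true.
(a): T AND T → true.
(b) not (proximate cause) — fails.
So (3) is satisfied (T OR F).
Overall: T AND T AND T → true.

Yes — liable.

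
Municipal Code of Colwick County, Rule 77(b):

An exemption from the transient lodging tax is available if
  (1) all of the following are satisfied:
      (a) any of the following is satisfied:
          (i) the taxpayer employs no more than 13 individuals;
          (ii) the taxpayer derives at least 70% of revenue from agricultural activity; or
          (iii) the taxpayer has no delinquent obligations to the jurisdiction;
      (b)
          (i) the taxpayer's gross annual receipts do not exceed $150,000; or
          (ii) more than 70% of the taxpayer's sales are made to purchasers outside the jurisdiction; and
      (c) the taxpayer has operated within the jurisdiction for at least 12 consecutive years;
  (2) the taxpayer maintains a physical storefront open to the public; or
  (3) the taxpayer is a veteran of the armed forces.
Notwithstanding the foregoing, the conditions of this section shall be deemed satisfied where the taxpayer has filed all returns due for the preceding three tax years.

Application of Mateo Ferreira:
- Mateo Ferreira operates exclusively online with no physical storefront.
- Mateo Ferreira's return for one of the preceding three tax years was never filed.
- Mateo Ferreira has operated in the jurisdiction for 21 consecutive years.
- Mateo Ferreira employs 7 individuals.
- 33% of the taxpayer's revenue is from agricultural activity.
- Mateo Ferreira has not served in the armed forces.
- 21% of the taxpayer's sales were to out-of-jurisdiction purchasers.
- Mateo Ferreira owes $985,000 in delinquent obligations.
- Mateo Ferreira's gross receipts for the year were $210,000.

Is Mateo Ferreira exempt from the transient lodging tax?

(i) ≤ 13 employees — met.
(ii) ≥70% agricultural — not met.
(iii) no delinquency — not satisfied.
So (a) is satisfied (T OR F OR F).
(i) receipts ≤ $150,000 — not met.
(ii) >70% out-of-jur. sales — not satisfied.
So (b) is not satisfied (F OR F).
(c) ≥ 12 yrs in jurisdiction — holds.
(1) = T AND F AND T = false.
(2) has storefront — not met.
(3) veteran — fails.
Overall: F OR F OR F → false.
Exception (returns current) — not satisfied.
Result: main false OR exception false → false.

No — not exempt.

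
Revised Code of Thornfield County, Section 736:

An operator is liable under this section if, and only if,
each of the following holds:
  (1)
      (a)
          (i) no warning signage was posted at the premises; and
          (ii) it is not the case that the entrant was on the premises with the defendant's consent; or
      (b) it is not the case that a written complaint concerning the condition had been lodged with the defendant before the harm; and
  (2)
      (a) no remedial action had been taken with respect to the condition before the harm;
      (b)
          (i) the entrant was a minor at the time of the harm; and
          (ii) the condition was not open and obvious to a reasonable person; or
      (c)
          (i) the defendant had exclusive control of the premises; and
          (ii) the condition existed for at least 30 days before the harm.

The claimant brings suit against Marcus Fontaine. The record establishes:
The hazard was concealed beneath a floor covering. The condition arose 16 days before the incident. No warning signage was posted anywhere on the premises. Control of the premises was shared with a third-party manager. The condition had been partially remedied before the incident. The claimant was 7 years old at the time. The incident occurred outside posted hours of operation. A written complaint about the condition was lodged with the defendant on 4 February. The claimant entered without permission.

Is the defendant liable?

(i) no signage posted — met.
(ii) not (consent to enter) — holds.
(a): T AND T → true.
(b) not (complaint lodged) — fails.
(1) = T OR F = true.
(a) no remedial action — not satisfied.
(i) entrant a minor — holds.
(ii) not open/obvious — met.
(b): T AND T → true.
(i) exclusive control — not satisfied.
(ii) condition ≥30 days old — not met.
(c): F AND F → false.
(2): F OR T OR F → true.
So Overall is satisfied (T AND T).

Yes — liable.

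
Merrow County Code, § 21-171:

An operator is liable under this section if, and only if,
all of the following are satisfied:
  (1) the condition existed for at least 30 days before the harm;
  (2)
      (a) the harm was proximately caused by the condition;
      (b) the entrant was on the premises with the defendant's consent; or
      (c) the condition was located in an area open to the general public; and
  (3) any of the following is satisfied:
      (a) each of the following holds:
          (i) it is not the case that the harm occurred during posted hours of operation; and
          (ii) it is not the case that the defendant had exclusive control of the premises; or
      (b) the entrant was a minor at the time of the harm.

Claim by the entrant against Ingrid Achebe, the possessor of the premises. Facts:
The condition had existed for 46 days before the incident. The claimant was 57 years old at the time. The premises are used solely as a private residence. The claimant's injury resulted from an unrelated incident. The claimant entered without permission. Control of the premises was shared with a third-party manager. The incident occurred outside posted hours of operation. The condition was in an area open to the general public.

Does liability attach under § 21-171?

(1) condition ≥30 days old — met.
(a) proximate cause — fails.
(b) consent to enter — not met.
(c) public area — satisfied.
So (2) is satisfied (F OR F OR T).
(i) not (during posted hours) — holds.
(ii) not (exclusive control) — holds.
So (a) is satisfied (T AND T).
(b) entrant a minor — not met.
(3) = T OR F = true.
Overall: T AND T AND T → true.

Yes — liable.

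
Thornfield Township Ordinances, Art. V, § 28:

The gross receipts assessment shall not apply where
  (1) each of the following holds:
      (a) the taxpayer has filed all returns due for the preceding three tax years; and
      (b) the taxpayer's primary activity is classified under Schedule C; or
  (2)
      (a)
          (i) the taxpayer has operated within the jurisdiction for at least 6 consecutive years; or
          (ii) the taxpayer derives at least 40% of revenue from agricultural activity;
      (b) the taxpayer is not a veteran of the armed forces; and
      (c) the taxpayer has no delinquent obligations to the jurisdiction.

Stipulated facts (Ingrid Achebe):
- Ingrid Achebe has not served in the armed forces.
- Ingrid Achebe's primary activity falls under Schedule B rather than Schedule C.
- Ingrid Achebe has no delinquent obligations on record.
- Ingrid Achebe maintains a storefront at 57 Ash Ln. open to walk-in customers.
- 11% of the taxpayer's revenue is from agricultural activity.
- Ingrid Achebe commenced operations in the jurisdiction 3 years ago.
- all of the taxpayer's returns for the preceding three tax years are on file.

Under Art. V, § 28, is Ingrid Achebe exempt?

(a) returns current — met.
(b) Schedule C activity — not met.
(1): T AND F → false.
(i) ≥ 6 yrs in jurisdiction — not met.
(ii) ≥40% agricultural — not satisfied.
So (a) is not satisfied (F OR F).
(b) not (veteran) — met.
(c) no delinquency — satisfied.
(2) = F AND T AND T = false.
Overall = F OR F = false.

No — not exempt.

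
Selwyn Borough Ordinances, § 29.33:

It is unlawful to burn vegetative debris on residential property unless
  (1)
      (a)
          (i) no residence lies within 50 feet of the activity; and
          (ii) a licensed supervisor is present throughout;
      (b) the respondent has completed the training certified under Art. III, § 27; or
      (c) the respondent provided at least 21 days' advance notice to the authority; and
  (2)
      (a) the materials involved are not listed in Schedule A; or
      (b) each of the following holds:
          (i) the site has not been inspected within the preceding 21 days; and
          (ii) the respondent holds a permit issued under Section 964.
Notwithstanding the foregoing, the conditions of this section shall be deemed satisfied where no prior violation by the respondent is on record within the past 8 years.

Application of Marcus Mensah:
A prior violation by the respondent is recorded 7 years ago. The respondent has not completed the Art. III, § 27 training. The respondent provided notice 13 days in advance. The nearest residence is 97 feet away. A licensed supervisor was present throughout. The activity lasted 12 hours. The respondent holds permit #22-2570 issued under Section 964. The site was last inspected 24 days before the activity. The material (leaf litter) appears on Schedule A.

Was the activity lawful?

(i) no residence in 50 ft — met.
(ii) supervisor present — satisfied.
So (a) is satisfied (T AND T).
(b) training certified — not met.
(c) ≥21 days' notice — fails.
(1) = T OR F OR F = true.
(a) not (Schedule A material) — fails.
(i) not (site inspected) — holds.
(ii) holds permit — satisfied.
So (b) is satisfied (T AND T).
So (2) is satisfied (F OR T).
Overall: T AND T → true.
Exception (no prior violation) — not satisfied.
Result: main true OR exception false → true.

Yes — lawful.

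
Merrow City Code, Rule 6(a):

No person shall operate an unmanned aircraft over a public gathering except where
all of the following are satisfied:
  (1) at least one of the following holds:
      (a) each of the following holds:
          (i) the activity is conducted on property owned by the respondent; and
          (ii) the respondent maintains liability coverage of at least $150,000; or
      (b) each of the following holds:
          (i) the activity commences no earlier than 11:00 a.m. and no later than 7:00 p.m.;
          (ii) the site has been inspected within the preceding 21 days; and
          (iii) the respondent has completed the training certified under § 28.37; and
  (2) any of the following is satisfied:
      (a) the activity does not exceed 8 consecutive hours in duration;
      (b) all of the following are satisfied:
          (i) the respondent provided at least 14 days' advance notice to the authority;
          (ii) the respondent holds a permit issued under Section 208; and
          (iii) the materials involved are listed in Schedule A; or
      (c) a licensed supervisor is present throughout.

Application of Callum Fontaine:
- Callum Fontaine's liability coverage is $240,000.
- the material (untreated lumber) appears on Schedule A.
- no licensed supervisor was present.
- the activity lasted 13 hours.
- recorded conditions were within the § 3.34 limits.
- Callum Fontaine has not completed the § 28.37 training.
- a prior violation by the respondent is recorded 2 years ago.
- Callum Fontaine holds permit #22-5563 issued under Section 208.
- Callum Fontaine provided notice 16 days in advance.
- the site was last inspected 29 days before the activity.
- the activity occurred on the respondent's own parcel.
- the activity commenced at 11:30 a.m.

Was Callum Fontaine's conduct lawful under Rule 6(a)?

Yes — lawful.

(i) own property — satisfied.
(ii) coverage ≥ $150,000 — satisfied.
(a): T AND T → true.
(i) start within hours — holds.
(ii) site inspected — not satisfied.
(iii) training certified — not met.
(b) = T AND F AND F = false.
So (1) is satisfied (T OR F).
(a) ≤ 8 hrs duration — not satisfied.
(i) ≥14 days' notice — satisfied.
(ii) holds permit — met.
(iii) Schedule A material — satisfied.
(b): T AND T AND T → true.
(c) supervisor present — fails.
(2) = F OR T OR F = true.
So Overall is satisfied (T AND T).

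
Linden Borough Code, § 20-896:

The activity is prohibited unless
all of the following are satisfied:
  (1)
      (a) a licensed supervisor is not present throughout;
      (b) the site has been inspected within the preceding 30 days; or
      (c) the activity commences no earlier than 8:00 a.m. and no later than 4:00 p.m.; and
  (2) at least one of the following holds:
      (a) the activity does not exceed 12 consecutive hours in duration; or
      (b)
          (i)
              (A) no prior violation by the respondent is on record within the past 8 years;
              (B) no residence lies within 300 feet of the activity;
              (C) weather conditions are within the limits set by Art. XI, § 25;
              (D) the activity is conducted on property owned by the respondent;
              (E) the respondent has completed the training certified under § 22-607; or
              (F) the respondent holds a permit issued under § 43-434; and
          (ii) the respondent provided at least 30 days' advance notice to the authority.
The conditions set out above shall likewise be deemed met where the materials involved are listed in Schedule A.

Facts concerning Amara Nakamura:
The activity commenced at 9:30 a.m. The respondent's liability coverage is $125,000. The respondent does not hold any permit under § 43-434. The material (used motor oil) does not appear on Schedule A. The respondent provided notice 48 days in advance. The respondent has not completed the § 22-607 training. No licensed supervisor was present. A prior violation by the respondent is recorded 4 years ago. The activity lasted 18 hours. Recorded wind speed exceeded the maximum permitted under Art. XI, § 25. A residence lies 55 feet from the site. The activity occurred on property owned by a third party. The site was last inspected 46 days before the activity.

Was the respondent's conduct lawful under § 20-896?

No — unlawful.

(a) not (supervisor present) — satisfied.
(b) site inspected — fails.
(c) start within hours — met.
So (1) is satisfied (T OR F OR T).
(a) ≤ 12 hrs duration — not met.
(A) no prior violation — not satisfied.
(B) no residence in 300 ft — not met.
(C) weather ok — not met.
(D) own property — fails.
(E) training certified — not met.
(F) holds permit — not met.
(i) = F OR F OR F OR F OR F OR F = false.
(ii) ≥30 days' notice — holds.
So (b) is not satisfied (F AND T).
So (2) is not satisfied (F OR F).
Overall = T AND F = false.
Exception (Schedule A material) — not satisfied.
Result: main false OR exception false → false.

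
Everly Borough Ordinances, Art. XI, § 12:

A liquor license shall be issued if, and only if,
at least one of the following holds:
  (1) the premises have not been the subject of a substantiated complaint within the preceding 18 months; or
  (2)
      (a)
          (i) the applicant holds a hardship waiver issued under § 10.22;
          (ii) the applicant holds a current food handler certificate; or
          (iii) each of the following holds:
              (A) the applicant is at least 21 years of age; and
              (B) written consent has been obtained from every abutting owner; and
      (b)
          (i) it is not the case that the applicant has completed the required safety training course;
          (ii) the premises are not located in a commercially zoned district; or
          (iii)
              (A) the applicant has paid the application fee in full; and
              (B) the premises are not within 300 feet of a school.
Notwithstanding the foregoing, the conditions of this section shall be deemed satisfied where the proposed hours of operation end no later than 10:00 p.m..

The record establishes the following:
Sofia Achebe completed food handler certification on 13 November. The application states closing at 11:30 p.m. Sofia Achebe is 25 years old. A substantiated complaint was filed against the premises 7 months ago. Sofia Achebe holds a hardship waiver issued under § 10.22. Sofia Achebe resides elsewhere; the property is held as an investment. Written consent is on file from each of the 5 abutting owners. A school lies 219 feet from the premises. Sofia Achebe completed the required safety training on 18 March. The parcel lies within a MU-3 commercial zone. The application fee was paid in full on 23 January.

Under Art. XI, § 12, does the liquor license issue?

(1) no complaint in 18 mo. — fails.
(i) hardship waiver — holds.
(ii) food handler cert. — met.
(A) age ≥ 21 — met.
(B) all abutters consent — met.
So (iii) is satisfied (T AND T).
(a): T OR T OR T → true.
(i) not (safety training) — not satisfied.
(ii) not (commercially zoned) — not satisfied.
(A) fee paid — holds.
(B) ≥300 ft from school — not met.
(iii) = T AND F = false.
(b) = F OR F OR F = false.
(2) = T AND F = false.
So Overall is not satisfied (F OR F).
Exception (closes by 10 p.m.) — not satisfied.
Result: main false OR exception false → false.

No — denied.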